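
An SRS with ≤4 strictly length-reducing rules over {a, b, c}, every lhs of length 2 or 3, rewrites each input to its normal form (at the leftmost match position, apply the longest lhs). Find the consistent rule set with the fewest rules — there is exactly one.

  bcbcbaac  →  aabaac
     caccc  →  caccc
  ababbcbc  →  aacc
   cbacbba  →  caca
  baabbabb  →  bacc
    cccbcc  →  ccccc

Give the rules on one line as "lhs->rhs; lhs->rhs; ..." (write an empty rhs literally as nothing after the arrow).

abb->c; bc->a; cb->c

  | bcbcbaac => abcbaac => aabaac
  | caccc
  | ababbcbc => abccbc => aacbc => aacc
  | cbacbba => cacbba => cacba => caca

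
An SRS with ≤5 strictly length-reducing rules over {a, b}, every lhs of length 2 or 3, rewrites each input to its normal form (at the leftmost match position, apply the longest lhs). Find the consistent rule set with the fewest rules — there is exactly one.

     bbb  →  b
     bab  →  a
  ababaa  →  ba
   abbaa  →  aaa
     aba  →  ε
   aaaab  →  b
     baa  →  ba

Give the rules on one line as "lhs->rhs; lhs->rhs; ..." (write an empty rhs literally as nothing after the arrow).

  | bbb => ab => b
  | bab => bb => a
  | ababaa => baa => ba
  | abbaa => bbaa => aaa

ab->b; aba->; baa->ba; bb->a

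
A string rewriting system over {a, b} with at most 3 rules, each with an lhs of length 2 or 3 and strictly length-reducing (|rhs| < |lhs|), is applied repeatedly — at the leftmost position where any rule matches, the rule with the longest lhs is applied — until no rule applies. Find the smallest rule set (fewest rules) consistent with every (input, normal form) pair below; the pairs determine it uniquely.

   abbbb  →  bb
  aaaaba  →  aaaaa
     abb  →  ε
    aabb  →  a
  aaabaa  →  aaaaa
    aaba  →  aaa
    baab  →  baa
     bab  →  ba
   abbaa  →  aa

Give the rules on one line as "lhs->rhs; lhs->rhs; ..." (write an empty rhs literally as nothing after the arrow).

  | abbbb => bb
  | aaaaba => aaaaa
  | abb => ε
  | aabb => a

ab->a; abb->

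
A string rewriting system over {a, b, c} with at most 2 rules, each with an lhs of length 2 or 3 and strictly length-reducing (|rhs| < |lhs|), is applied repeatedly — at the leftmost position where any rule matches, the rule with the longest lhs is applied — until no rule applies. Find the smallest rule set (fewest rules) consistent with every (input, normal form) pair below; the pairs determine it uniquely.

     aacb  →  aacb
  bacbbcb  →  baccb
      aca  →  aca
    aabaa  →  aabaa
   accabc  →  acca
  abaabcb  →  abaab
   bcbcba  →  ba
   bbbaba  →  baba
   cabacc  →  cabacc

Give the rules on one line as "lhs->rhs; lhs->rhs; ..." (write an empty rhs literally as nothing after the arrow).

  | aacb
  | bacbbcb => baccb
  | aca
  | aabaa

bb->; bc->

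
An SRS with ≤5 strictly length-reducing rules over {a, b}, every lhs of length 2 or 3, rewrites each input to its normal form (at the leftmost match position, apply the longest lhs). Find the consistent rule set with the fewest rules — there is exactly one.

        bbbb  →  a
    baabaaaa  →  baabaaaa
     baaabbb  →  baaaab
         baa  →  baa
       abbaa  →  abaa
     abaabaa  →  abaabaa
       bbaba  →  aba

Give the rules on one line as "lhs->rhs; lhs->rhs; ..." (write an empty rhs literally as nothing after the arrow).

  | bbbb => abb => a
  | baabaaaa
  | baaabbb => baaaab
  | baa

bab->ab; bb->; bba->ba; bbb->ab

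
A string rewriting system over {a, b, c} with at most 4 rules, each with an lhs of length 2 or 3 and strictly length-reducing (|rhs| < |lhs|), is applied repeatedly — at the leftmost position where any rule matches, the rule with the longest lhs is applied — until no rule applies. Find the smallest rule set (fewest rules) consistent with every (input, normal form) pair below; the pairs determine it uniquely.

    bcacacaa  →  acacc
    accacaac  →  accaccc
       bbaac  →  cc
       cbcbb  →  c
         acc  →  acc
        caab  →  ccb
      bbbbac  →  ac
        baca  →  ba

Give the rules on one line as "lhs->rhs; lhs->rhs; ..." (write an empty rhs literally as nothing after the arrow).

  | bcacacaa => acacaa => acacc
  | accacaac => accaccc
  | bbaac => aac => cc
  | cbcbb => cbb => c

aa->c; bac->b; bb->; bc->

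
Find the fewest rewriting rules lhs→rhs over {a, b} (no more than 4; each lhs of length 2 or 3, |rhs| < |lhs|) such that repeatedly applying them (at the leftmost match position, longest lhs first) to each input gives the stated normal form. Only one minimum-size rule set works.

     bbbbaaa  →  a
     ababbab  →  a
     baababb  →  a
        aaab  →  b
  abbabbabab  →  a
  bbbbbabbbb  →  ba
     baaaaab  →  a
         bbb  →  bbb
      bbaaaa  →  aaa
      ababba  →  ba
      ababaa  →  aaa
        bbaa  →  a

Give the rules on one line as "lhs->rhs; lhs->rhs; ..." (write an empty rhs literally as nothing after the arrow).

  | bbbbaaa => bbbaba => bbaa => bab => a
  | ababbab => babbab => abab => bab => a
  | baababb => abbabb => bbabb => bab => a
  | aaab => aab => ab => b

ab->b; baa->ab; bab->a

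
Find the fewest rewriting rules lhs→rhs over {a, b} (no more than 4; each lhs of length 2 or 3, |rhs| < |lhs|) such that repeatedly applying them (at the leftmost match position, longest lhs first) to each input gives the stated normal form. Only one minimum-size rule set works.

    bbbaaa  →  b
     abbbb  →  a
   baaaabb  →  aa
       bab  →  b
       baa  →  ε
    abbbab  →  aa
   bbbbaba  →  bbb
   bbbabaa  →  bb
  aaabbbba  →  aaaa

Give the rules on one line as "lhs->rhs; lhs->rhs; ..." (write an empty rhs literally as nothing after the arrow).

  | bbbaaa => bba => b
  | abbbb => abbb => abb => ab => a
  | baaaabb => aabb => aab => aa
  | bab => b

ab->a; ba->; baa->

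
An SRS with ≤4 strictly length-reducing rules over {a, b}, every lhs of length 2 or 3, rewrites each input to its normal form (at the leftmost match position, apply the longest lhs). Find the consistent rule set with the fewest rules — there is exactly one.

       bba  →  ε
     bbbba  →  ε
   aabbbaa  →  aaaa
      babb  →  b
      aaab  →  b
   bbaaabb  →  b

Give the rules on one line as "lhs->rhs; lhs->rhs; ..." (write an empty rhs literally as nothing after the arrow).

  | bba => ba => ε
  | bbbba => aaba => aba => ba => ε
  | aabbbaa => abbbaa => bbbaa => aaaa
  | babb => bb => b

ab->b; ba->; bb->b; bbb->aa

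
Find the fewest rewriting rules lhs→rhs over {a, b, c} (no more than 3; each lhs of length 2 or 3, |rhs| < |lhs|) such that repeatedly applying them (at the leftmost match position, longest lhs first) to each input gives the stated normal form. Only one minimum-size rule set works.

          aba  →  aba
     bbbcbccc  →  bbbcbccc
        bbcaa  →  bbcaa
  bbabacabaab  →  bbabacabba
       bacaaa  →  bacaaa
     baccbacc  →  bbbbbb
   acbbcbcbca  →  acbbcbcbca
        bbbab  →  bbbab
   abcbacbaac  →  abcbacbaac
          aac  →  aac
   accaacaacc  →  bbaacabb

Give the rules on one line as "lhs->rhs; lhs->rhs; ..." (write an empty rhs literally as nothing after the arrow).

aab->ba; acc->bb

  | aba
  | bbbcbccc
  | bbcaa
  | bbabacabaab => bbabacabba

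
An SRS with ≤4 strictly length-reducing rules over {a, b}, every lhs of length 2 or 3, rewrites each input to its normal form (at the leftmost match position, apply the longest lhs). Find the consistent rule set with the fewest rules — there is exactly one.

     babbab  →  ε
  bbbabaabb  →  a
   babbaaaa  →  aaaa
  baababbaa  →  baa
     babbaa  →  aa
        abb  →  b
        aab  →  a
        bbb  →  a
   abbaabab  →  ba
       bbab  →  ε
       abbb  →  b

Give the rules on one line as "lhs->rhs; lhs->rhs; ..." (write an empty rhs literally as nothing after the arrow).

ab->; bb->b; bba->a; bbb->a

  | babbab => bbab => ab => ε
  | bbbabaabb => aabaabb => aaabb => aab => a
  | babbaaaa => bbaaaa => aaaa
  | baababbaa => baabbaa => babaa => baa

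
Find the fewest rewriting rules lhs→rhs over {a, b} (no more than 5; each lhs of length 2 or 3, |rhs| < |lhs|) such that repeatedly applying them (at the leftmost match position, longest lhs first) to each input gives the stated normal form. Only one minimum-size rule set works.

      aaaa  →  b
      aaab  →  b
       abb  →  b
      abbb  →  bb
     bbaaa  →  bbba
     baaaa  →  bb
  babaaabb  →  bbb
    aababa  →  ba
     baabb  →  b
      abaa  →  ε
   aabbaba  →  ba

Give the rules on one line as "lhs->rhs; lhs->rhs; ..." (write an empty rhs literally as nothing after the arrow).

aa->; aaa->ba; aab->aa; ab->

  | aaaa => baa => b
  | aaab => bab => b
  | abb => b
  | abbb => bb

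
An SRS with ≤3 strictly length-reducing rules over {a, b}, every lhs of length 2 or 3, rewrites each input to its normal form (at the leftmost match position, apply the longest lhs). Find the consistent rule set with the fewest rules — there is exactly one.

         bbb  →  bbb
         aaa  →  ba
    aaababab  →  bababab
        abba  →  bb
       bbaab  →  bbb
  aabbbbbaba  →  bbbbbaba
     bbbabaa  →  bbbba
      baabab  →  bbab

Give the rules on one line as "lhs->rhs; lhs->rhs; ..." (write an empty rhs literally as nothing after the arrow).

aa->b; aab->b; abb->ba

  | bbb
  | aaa => ba
  | aaababab => bababab
  | abba => baa => bb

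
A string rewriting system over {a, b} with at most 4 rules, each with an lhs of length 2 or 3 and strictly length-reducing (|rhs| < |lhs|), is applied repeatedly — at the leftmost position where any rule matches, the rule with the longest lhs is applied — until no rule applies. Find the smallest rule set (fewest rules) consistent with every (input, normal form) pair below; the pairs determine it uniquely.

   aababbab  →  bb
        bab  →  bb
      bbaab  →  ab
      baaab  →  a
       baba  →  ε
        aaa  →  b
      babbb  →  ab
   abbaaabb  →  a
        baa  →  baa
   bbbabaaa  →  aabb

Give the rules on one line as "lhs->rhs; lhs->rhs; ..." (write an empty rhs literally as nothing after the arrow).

aaa->b; bab->bb; bba->; bbb->a

  | aababbab => aabbbab => aaaab => bab => bb
  | bab => bb
  | bbaab => ab
  | baaab => bbb => a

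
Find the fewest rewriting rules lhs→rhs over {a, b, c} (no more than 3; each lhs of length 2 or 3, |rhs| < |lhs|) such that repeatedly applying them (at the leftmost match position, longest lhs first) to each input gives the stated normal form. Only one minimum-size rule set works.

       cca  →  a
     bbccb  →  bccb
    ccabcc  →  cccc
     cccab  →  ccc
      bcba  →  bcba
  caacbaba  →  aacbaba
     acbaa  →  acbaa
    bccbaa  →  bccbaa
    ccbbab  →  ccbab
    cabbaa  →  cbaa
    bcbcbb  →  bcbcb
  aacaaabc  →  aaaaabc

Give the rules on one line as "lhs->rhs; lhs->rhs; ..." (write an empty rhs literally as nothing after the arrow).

bb->b; ca->a; cab->c

  | cca => ca => a
  | bbccb => bccb
  | ccabcc => cccc
  | cccab => ccc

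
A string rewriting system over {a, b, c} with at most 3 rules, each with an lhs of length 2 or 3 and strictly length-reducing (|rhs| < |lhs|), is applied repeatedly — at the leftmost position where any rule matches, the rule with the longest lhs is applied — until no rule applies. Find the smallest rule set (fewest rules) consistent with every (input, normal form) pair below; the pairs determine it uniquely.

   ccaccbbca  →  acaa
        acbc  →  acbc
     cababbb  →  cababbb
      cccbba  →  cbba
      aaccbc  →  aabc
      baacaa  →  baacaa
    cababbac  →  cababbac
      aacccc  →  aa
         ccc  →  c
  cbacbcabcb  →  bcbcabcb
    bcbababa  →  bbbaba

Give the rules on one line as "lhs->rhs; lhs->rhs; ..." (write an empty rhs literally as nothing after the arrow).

bbc->ca; cba->b; cc->

  | ccaccbbca => accbbca => abbca => acaa
  | acbc
  | cababbb
  | cccbba => cbba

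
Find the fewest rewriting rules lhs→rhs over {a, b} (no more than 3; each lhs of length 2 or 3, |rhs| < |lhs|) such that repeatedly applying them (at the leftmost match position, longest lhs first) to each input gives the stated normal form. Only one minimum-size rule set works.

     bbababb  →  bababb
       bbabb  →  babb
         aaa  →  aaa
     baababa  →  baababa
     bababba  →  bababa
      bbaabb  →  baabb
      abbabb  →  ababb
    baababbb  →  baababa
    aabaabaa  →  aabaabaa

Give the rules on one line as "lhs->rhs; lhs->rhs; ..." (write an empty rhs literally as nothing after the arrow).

bba->ba; bbb->ba

  | bbababb => bababb
  | bbabb => babb
  | aaa
  | baababa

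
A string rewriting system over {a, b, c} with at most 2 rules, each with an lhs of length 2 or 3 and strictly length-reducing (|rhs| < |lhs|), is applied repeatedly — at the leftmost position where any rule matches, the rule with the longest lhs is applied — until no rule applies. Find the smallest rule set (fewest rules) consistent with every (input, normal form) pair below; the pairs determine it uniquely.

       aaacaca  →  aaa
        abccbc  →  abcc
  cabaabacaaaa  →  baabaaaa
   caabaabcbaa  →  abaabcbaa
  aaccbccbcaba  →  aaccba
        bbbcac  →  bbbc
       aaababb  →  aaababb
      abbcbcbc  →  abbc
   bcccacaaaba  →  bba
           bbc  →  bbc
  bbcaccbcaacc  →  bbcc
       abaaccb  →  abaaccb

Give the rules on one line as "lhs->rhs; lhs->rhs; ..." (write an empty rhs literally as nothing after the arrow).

  | aaacaca => aaaca => aaa
  | abccbc => abcc
  | cabaabacaaaa => baabacaaaa => baabaaaa
  | caabaabcbaa => abaabcbaa

ca->; cbc->c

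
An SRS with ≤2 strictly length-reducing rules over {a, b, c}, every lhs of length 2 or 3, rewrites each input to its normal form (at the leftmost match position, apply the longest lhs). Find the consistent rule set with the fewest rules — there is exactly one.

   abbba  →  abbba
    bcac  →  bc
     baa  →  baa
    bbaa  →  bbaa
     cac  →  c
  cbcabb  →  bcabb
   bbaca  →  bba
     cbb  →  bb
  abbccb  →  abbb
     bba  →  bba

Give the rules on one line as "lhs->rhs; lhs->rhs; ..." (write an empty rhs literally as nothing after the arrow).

ac->; cb->b

  | abbba
  | bcac => bc
  | baa
  | bbaa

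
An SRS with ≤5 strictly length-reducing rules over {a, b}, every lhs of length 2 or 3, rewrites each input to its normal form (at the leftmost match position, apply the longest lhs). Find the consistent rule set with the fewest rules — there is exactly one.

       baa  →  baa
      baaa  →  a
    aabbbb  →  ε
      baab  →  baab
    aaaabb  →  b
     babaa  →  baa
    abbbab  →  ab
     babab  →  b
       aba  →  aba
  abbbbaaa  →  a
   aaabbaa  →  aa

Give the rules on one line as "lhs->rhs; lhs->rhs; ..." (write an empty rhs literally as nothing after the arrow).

aaa->ba; abb->b; bab->b; bb->

  | baa
  | baaa => bba => a
  | aabbbb => abbb => bb => ε
  | baab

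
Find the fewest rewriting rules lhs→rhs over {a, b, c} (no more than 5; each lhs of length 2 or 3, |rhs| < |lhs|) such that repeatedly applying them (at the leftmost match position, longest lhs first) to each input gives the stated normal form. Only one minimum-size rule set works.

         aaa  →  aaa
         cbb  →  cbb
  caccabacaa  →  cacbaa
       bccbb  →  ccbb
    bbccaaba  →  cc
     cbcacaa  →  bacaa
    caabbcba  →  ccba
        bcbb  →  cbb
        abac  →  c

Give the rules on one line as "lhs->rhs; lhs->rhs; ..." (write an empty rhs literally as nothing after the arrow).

  | aaa
  | cbb
  | caccabacaa => caccbcaa => cacbaa
  | bccbb => ccbb

ab->; aba->b; bc->c; cbc->b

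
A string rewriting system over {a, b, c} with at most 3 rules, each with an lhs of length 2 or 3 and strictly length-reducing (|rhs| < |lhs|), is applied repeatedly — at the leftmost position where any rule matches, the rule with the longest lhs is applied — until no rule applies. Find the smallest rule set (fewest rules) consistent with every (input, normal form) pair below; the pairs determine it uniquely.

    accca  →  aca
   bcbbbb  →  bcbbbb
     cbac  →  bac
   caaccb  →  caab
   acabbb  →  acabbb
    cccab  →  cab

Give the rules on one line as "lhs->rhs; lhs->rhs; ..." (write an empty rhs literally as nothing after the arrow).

cba->ba; cc->

  | accca => aca
  | bcbbbb
  | cbac => bac
  | caaccb => caab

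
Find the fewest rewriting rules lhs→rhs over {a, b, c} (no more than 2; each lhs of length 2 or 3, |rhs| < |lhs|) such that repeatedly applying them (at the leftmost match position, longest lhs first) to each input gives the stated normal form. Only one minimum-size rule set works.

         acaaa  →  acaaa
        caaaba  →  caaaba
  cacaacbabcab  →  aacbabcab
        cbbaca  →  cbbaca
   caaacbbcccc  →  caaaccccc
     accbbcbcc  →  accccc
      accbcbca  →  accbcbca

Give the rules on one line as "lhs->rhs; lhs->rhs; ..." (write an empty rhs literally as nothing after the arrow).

  | acaaa
  | caaaba
  | cacaacbabcab => aacbabcab
  | cbbaca

bcc->cc; cac->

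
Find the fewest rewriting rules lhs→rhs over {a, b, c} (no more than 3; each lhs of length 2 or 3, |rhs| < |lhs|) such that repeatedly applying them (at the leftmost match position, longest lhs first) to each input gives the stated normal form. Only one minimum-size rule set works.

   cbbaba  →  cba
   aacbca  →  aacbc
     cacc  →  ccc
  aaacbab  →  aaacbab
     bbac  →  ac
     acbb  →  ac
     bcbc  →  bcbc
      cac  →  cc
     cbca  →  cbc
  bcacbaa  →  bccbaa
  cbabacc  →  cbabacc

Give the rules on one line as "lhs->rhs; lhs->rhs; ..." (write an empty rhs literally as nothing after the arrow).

  | cbbaba => caba => cba
  | aacbca => aacbc
  | cacc => ccc
  | aaacbab

bb->; ca->c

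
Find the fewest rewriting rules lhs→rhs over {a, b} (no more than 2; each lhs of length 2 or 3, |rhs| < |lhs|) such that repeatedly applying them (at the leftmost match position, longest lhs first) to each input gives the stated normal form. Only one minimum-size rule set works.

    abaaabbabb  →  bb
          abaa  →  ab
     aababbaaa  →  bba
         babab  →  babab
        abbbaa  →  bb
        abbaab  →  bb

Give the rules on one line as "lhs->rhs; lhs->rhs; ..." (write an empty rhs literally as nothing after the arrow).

aa->; abb->b

  | abaaabbabb => ababbabb => abbabb => babb => bb
  | abaa => ab
  | aababbaaa => babbaaa => bbaaa => bba
  | babab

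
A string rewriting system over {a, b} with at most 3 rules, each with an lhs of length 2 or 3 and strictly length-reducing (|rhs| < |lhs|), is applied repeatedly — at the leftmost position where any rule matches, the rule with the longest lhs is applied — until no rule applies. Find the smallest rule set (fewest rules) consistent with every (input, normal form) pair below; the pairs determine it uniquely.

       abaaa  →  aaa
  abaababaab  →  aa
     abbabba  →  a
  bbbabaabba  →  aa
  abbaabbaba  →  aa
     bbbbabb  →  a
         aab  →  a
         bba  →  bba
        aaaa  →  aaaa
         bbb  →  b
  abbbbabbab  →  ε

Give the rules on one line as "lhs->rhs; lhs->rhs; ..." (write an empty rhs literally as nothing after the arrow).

  | abaaa => aaa
  | abaababaab => aababaab => aabaab => aaab => aa
  | abbabba => babba => aba => a
  | bbbabaabba => babaabba => aaabba => aaba => aa

ab->; bab->a; bbb->b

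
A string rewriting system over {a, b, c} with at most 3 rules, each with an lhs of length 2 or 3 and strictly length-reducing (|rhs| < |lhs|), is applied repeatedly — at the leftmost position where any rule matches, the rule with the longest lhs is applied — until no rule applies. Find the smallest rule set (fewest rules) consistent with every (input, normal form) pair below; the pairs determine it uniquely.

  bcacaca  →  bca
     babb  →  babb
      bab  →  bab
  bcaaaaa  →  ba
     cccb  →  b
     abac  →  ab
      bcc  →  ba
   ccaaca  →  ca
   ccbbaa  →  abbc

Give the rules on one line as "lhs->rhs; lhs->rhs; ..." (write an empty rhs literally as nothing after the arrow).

  | bcacaca => bcaca => bca
  | babb
  | bab
  | bcaaaaa => bccaaa => baaaa => bcaa => bcc => ba

aa->c; ac->; cc->a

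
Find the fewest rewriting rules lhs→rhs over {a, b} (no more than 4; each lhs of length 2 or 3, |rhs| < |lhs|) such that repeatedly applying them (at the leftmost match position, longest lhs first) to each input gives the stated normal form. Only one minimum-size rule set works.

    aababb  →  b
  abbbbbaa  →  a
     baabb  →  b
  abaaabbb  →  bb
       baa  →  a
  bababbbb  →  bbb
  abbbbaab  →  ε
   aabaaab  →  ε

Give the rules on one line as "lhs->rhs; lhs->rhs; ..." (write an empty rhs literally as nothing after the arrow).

aa->a; ab->; ba->a

  | aababb => ababb => abb => b
  | abbbbbaa => bbbbaa => bbbaa => bbaa => baa => aa => a
  | baabb => aabb => abb => b
  | abaaabbb => aaabbb => aabbb => abbb => bb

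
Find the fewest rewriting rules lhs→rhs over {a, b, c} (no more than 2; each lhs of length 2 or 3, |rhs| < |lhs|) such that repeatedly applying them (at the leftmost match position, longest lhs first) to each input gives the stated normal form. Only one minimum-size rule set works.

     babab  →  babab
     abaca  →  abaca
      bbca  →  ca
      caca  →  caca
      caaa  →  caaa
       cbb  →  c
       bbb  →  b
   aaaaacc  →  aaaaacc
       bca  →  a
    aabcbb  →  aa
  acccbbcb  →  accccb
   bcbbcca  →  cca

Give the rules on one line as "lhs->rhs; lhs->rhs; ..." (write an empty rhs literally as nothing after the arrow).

bb->; bc->

  | babab
  | abaca
  | bbca => ca
  | caca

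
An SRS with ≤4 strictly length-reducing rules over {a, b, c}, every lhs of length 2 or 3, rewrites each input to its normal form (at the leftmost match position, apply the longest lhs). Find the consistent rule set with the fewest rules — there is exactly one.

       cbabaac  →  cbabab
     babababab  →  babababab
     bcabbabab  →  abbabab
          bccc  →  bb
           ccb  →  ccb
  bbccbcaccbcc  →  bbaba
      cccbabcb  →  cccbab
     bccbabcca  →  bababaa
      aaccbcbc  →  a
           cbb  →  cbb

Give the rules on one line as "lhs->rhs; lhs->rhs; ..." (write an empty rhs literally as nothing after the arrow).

ac->b; bc->; bcc->ba

  | cbabaac => cbabab
  | babababab
  | bcabbabab => abbabab
  | bccc => bac => bb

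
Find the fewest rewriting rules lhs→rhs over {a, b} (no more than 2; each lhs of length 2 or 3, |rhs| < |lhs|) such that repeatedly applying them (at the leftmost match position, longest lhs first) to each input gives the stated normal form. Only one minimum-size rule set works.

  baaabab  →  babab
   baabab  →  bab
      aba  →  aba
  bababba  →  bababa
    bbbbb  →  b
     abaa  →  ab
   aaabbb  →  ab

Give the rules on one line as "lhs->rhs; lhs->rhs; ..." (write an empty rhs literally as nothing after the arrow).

aa->; bb->b

  | baaabab => babab
  | baabab => bbab => bab
  | aba
  | bababba => bababa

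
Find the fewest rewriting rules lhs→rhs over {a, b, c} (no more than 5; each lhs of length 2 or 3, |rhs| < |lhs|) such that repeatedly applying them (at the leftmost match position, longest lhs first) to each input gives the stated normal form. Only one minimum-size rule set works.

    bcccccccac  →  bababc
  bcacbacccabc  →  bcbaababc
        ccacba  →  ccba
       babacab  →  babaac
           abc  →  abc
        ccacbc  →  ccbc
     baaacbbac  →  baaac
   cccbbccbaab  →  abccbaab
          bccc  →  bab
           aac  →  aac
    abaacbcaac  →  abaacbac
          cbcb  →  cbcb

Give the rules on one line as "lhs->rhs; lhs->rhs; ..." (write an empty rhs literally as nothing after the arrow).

bb->; ca->; cab->ac; ccc->ab

  | bcccccccac => babccccac => bababcac => bababc
  | bcacbacccabc => bcbacccabc => bcbaababc
  | ccacba => ccba
  | babacab => babaac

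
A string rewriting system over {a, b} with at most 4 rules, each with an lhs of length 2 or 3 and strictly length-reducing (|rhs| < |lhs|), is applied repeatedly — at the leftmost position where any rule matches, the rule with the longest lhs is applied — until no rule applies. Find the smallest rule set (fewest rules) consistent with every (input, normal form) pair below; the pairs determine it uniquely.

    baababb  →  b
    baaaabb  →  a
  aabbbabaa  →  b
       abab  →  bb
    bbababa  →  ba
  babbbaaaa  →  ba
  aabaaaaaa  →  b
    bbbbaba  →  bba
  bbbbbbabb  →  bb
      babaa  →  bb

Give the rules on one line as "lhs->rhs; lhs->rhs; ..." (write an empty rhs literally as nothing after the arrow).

aa->; aaa->; ab->b; bbb->a

  | baababb => bbabb => bbbb => ab => b
  | baaaabb => babb => bbb => a
  | aabbbabaa => bbbabaa => aabaa => baa => b
  | abab => bab => bb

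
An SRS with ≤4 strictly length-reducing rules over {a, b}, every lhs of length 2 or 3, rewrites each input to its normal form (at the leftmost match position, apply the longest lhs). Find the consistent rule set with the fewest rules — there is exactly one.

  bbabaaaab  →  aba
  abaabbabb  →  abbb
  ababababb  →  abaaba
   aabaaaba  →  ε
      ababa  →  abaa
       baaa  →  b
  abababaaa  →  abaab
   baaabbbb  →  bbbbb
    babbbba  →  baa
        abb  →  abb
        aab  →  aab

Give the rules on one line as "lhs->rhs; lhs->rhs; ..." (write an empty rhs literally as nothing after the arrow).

  | bbabaaaab => abaaaab => abab => aba
  | abaabbabb => abaaabb => abbb
  | ababababb => abaababb => abaabab => abaaba
  | aabaaaba => aabba => aaa => ε

aaa->; bab->ba; bba->a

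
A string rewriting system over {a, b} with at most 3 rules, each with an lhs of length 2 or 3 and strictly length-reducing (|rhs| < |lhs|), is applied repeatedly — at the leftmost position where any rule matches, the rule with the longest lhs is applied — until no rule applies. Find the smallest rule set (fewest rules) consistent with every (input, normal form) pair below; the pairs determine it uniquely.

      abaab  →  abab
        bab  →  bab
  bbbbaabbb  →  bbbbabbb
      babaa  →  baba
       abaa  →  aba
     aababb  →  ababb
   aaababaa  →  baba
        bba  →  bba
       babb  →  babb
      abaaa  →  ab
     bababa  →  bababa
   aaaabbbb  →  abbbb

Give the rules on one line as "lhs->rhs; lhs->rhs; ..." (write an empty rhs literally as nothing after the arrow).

aa->a; aaa->

  | abaab => abab
  | bab
  | bbbbaabbb => bbbbabbb
  | babaa => baba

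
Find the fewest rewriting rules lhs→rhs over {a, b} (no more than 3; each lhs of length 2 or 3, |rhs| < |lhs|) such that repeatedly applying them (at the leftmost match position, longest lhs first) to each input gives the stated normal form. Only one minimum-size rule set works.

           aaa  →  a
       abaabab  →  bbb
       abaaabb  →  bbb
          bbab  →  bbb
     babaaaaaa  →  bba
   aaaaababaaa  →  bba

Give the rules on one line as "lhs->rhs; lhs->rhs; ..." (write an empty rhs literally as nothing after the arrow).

  | aaa => aa => a
  | abaabab => baabab => babab => bbab => bbb
  | abaaabb => baaabb => baabb => babb => bbb
  | bbab => bbb

aa->a; ab->b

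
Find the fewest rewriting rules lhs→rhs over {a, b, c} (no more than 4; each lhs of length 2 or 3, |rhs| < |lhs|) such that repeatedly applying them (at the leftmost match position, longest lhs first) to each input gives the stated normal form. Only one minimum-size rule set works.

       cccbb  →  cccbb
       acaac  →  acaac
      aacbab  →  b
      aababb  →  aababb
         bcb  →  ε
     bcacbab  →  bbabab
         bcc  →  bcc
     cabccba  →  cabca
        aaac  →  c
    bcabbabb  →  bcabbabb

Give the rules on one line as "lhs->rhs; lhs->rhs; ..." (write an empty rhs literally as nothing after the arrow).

aaa->; bcb->; cac->ba; cba->a

  | cccbb
  | acaac
  | aacbab => aaab => b
  | aababb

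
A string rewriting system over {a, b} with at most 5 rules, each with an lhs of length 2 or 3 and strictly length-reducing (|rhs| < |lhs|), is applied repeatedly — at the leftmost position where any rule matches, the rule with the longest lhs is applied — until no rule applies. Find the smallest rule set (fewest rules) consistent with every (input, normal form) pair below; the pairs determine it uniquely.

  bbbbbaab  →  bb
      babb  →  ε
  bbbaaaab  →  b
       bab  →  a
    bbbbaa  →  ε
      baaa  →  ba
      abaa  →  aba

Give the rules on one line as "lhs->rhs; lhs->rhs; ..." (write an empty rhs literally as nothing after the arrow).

  | bbbbbaab => bbbab => bb
  | babb => aab => ε
  | bbbaaaab => baaab => baab => b
  | bab => aa => a

aa->a; aab->; bab->aa; bba->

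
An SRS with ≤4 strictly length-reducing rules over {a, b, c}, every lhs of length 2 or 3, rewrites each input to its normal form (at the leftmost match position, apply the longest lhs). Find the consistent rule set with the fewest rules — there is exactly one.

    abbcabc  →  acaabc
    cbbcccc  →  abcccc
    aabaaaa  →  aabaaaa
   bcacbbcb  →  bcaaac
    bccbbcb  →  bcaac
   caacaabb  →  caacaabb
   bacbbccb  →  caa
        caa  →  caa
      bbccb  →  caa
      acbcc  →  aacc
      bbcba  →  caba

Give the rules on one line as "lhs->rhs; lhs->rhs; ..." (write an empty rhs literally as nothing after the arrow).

bac->; bbc->ca; bcb->ac; cb->a

  | abbcabc => acaabc
  | cbbcccc => abcccc
  | aabaaaa
  | bcacbbcb => bcaabcb => bcaaac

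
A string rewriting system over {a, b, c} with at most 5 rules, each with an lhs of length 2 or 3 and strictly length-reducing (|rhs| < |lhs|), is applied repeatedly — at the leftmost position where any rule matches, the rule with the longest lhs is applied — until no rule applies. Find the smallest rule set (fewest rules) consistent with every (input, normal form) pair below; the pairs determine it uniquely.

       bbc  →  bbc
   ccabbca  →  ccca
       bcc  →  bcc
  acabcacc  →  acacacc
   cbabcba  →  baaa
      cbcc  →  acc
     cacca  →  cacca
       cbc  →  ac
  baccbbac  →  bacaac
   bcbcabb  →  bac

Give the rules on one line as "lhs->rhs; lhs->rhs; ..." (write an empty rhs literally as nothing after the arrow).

  | bbc
  | ccabbca => ccca
  | bcc
  | acabcacc => acacacc

aab->ba; ab->a; abb->; cb->a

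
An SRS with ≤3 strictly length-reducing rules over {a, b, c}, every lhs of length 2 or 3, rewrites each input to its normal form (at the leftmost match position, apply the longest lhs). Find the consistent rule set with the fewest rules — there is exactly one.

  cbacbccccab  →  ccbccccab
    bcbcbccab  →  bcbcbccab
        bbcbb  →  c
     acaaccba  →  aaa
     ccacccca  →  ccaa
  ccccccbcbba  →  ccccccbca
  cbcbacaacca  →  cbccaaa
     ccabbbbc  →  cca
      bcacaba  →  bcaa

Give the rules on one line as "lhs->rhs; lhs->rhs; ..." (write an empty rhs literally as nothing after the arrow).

  | cbacbccccab => ccbccccab
  | bcbcbccab
  | bbcbb => cbb => c
  | acaaccba => aaaccba => aaacba => aaaba => aaa

ac->a; ba->; bb->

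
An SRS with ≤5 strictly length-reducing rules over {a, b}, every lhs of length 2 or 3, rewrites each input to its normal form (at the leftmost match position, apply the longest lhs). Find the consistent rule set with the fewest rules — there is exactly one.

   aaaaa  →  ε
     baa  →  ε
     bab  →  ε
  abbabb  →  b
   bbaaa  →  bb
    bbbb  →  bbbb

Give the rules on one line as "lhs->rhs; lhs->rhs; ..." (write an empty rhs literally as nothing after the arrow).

  | aaaaa => bbaa => baa => aa => ε
  | baa => aa => ε
  | bab => ab => ε
  | abbabb => babb => abb => b

aa->; aaa->bb; ab->; ba->a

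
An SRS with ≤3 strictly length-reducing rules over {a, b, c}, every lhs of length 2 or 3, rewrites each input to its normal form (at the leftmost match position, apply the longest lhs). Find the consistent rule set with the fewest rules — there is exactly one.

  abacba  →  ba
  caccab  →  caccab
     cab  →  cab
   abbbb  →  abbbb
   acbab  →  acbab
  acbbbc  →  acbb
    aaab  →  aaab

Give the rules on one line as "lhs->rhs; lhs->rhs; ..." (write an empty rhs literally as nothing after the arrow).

aba->b; bc->

  | abacba => bcba => ba
  | caccab
  | cab
  | abbbb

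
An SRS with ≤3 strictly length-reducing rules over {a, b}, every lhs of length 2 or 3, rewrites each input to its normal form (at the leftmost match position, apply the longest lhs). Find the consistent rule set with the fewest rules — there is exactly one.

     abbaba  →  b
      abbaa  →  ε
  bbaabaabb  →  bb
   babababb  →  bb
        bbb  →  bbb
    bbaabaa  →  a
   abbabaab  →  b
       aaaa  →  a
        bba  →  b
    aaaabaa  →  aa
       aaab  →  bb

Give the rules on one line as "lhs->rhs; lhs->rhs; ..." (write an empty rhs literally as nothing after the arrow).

  | abbaba => bbaba => bba => b
  | abbaa => bbaa => ba => ε
  | bbaabaabb => babaabb => baabb => abb => bb
  | babababb => bababb => babb => bb

aaa->ab; abb->bb; ba->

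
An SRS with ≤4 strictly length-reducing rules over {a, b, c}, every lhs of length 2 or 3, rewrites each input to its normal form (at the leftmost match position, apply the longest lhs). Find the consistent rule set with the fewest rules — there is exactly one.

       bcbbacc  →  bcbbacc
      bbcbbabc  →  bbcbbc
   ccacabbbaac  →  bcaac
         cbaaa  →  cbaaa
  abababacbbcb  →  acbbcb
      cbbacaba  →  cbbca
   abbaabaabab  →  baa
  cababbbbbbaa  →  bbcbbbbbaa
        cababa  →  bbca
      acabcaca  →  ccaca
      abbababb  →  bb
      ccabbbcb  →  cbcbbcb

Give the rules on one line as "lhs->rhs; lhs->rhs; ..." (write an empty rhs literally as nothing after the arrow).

ab->; bcc->aa; cab->bc

  | bcbbacc
  | bbcbbabc => bbcbbc
  | ccacabbbaac => ccabcbbaac => cbccbbaac => caabbaac => cabaac => bcaac
  | cbaaa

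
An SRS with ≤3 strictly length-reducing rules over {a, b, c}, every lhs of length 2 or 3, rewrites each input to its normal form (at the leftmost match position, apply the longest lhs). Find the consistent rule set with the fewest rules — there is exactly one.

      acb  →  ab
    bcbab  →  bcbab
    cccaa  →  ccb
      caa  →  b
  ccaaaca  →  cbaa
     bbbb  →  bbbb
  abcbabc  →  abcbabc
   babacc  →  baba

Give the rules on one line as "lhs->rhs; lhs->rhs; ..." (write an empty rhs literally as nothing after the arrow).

ac->a; caa->b

  | acb => ab
  | bcbab
  | cccaa => ccb
  | caa => b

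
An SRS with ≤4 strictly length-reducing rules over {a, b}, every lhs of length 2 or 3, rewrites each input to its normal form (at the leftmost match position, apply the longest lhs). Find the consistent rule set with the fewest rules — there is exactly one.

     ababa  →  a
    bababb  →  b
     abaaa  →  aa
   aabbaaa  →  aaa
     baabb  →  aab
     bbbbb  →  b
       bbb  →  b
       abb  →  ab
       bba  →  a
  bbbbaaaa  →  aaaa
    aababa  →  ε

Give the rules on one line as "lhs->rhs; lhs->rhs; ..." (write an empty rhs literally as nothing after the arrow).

  | ababa => ba => a
  | bababb => ababb => bb => b
  | abaaa => aa
  | aabbaaa => aabaaa => aaa

aba->; ba->a; bb->b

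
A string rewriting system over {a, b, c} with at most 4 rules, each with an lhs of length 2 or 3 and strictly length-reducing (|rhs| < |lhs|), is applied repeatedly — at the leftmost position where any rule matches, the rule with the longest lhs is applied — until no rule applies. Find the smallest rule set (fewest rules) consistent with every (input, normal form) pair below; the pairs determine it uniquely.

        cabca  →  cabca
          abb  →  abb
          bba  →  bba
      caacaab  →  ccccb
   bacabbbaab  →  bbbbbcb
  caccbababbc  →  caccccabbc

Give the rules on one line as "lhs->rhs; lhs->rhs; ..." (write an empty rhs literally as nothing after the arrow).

  | cabca
  | abb
  | bba
  | caacaab => cccaab => ccccb

aa->c; aca->b; bab->cc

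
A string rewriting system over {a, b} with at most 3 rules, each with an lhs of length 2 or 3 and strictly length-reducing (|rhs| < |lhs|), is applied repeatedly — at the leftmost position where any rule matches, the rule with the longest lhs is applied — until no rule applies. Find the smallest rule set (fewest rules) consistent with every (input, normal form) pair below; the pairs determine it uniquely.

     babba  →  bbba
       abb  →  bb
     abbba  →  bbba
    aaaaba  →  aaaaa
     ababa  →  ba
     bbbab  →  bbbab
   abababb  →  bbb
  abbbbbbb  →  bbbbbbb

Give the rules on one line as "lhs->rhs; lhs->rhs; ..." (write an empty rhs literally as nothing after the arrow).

  | babba => bbba
  | abb => bb
  | abbba => bbba
  | aaaaba => aaaaa

aab->aa; aba->; abb->bb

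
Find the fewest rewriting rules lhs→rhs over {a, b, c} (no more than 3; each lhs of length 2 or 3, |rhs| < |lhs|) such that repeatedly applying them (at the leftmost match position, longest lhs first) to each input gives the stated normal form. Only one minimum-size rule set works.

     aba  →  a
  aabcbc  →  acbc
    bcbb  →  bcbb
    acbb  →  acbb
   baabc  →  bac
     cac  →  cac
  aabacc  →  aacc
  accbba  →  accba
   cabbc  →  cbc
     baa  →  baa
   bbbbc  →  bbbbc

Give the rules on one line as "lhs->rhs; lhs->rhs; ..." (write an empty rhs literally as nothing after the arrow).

  | aba => a
  | aabcbc => acbc
  | bcbb
  | acbb

ab->; bba->ba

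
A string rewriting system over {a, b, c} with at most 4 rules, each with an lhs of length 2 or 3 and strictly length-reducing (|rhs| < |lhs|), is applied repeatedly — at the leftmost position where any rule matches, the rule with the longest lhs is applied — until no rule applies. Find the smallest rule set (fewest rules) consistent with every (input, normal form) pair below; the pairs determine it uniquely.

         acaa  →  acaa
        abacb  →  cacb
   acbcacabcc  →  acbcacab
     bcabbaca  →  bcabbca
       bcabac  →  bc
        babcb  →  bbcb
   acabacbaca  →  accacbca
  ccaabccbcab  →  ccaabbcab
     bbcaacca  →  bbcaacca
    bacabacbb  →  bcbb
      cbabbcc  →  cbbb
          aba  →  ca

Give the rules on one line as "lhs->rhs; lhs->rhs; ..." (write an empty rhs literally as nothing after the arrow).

  | acaa
  | abacb => cacb
  | acbcacabcc => acbcacab
  | bcabbaca => bcabbca

aba->ca; ba->b; bcc->b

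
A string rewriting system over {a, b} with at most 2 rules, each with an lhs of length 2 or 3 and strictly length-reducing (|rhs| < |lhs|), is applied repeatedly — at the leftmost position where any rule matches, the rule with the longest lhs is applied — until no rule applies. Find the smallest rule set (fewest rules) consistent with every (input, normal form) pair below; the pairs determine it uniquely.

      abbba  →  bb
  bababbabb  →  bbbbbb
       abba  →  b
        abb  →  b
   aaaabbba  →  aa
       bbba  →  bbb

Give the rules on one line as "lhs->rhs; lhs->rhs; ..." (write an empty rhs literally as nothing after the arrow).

ab->; ba->b

  | abbba => bba => bb
  | bababbabb => bbabbabb => bbbbabb => bbbbbb
  | abba => ba => b
  | abb => b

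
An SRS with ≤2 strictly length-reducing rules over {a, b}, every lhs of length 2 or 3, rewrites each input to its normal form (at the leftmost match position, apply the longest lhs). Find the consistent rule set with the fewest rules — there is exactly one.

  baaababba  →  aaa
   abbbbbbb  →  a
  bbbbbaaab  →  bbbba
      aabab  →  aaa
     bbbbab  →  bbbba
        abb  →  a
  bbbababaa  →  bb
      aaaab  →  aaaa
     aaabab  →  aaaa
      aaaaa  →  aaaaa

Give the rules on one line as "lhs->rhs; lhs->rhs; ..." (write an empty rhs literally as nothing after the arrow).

  | baaababba => ababba => aabba => aaba => aaa
  | abbbbbbb => abbbbbb => abbbbb => abbbb => abbb => abb => ab => a
  | bbbbbaaab => bbbbab => bbbba
  | aabab => aaab => aaa

ab->a; baa->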